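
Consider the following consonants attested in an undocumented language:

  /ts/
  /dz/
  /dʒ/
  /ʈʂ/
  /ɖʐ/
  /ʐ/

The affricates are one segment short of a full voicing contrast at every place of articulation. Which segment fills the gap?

place of articulation  voiceless  voiced  
alveolar          ts        dz      
postalveolar      —         dʒ      
retroflex         ʈʂ        ɖʐ      
The postalveolar row has no voiceless member, so the gap is the voiceless postalveolar affricate /tʃ/.

/tʃ/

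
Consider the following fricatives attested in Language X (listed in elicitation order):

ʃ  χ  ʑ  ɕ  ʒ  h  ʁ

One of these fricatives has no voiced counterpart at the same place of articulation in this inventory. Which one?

Postalveolar: /ʃ/ ~ /ʒ/
Alveolo-palatal: /ɕ/ ~ /ʑ/
Uvular: /χ/ ~ /ʁ/
Glottal: only /h/ (voiceless); no voiced partner.
So /h/ is the unpaired segment.

/h/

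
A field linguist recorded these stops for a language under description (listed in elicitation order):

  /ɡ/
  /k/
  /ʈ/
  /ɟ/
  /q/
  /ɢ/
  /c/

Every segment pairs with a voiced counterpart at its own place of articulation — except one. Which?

/ʈ/

Palatal: /c/ ~ /ɟ/
Velar: /k/ ~ /ɡ/
Uvular: /q/ ~ /ɢ/
Retroflex: only /ʈ/ (voiceless); no voiced partner.
So /ʈ/ is the unpaired segment.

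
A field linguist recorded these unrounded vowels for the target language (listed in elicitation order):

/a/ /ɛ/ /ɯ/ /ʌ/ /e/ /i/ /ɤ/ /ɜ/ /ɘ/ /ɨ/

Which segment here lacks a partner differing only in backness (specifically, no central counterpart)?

/a/

High: /i/ ~ /ɨ/ ~ /ɯ/
High-mid: /e/ ~ /ɘ/ ~ /ɤ/
Low-mid: /ɛ/ ~ /ɜ/ ~ /ʌ/
Low: only /a/ (front); no central partner.
So /a/ is the unpaired segment.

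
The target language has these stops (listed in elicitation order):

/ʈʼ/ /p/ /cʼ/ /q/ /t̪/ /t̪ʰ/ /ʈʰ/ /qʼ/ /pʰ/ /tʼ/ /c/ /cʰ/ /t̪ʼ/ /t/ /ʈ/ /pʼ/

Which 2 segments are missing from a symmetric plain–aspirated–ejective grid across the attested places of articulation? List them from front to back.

/tʰ/, /qʰ/

bilabial: plain /p/, aspirated /pʰ/, ejective /pʼ/.
dental: plain /t̪/, aspirated /t̪ʰ/, ejective /t̪ʼ/.
alveolar: plain /t/, aspirated —, ejective /tʼ/.
retroflex: plain /ʈ/, aspirated /ʈʰ/, ejective /ʈʼ/.
palatal: plain /c/, aspirated /cʰ/, ejective /cʼ/.
uvular: plain /q/, aspirated —, ejective /qʼ/.
Gaps, from front to back: alveolar lacks aspirated (/tʰ/); uvular lacks aspirated (/qʰ/).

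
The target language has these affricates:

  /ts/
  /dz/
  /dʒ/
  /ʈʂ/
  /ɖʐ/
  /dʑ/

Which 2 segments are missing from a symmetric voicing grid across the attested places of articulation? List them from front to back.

/tʃ/, /tɕ/

Voiceless: /ts/ (alveolar), /ʈʂ/ (retroflex).
Voiced: /dz/ (alveolar), /dʒ/ (postalveolar), /ɖʐ/ (retroflex), /dʑ/ (alveolo-palatal).
Gaps, from front to back: postalveolar lacks voiceless (/tʃ/); alveolo-palatal lacks voiceless (/tɕ/).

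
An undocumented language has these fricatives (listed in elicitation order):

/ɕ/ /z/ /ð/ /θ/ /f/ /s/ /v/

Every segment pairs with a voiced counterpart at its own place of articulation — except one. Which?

Labiodental: /f/ ~ /v/
Dental: /θ/ ~ /ð/
Alveolar: /s/ ~ /z/
Alveolo-palatal: only /ɕ/ (voiceless); no voiced partner.
So /ɕ/ is the unpaired segment.

/ɕ/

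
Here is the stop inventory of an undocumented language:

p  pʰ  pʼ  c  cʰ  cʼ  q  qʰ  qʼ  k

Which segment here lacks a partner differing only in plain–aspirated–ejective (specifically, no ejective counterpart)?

Bilabial: /p/ ~ /pʰ/ ~ /pʼ/
Palatal: /c/ ~ /cʰ/ ~ /cʼ/
Uvular: /q/ ~ /qʰ/ ~ /qʼ/
Velar: only /k/ (plain); no ejective partner.
So /k/ is the unpaired segment.

/k/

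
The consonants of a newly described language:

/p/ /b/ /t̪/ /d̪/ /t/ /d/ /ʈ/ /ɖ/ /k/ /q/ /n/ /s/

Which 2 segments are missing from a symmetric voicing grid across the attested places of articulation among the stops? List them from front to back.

place of articulation  voiceless  voiced  
bilabial          p         b       
dental            t̪        d̪      
alveolar          t         d       
retroflex         ʈ         ɖ       
velar             k         —       
uvular            q         —       
Gaps, from front to back: velar lacks voiced (/ɡ/); uvular lacks voiced (/ɢ/).

/ɡ/, /ɢ/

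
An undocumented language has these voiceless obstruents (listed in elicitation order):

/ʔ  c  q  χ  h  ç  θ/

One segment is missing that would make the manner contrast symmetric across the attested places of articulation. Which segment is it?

/t̪/

place of articulation  stop      fricative
dental            —         θ       
palatal           c         ç       
uvular            q         χ       
glottal           ʔ         h       
The dental row has no stop member, so the gap is the dental stop /t̪/.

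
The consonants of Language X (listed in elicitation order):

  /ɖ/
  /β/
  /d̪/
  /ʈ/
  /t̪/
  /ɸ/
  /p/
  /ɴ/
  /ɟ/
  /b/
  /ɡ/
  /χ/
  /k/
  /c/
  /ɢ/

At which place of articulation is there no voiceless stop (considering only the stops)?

uvular

Voiceless: /p/ (bilabial), /t̪/ (dental), /ʈ/ (retroflex), /c/ (palatal), /k/ (velar).
Voiced: /b/ (bilabial), /d̪/ (dental), /ɖ/ (retroflex), /ɟ/ (palatal), /ɡ/ (velar), /ɢ/ (uvular).
Every place of articulation has a voiceless member except uvular, where /q/ would be expected.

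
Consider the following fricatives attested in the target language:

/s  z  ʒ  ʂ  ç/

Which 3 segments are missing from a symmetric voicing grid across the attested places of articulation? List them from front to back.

/ʃ/, /ʐ/, /ʝ/

alveolar: voiceless /s/, voiced /z/.
postalveolar: voiceless —, voiced /ʒ/.
retroflex: voiceless /ʂ/, voiced —.
palatal: voiceless /ç/, voiced —.
Gaps, from front to back: postalveolar lacks voiceless (/ʃ/); retroflex lacks voiced (/ʐ/); palatal lacks voiced (/ʝ/).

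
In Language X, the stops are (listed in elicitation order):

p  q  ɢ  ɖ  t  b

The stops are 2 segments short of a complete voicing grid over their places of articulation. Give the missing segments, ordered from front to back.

Voiceless: /p/ (bilabial), /t/ (alveolar), /q/ (uvular).
Voiced: /b/ (bilabial), /ɖ/ (retroflex), /ɢ/ (uvular).
Gaps, from front to back: alveolar lacks voiced (/d/); retroflex lacks voiceless (/ʈ/).

/d/, /ʈ/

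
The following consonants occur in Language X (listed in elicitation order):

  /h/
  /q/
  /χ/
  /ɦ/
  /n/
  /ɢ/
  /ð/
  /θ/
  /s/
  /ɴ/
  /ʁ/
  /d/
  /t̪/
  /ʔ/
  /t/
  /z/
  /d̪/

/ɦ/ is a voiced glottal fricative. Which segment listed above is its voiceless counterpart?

/h/

The voiceless counterpart is a voiceless glottal fricative — in this inventory, /h/.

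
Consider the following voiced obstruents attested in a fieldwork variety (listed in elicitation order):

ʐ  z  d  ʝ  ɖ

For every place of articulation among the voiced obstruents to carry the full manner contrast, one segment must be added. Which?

/ɟ/

place of articulation  stop      fricative
alveolar          d         z       
retroflex         ɖ         ʐ       
palatal           —         ʝ       
The palatal row has no stop member, so the gap is the palatal stop /ɟ/.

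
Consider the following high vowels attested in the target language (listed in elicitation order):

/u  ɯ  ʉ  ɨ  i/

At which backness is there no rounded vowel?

front

backness          unrounded  rounded 
front             i         —       
central           ɨ         ʉ       
back              ɯ         u       
Every backness has a rounded member except front, where /y/ would be expected.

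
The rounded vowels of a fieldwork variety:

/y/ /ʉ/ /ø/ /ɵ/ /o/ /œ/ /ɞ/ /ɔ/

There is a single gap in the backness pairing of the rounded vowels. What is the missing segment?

/u/

height            front     central   back    
high              y         ʉ         —       
high-mid          ø         ɵ         o       
low-mid           œ         ɞ         ɔ       
The high row has no back member, so the gap is the high back rounded vowel /u/.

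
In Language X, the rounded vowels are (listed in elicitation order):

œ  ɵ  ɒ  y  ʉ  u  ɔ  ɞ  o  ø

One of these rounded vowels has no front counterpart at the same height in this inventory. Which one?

High: /y/ ~ /ʉ/ ~ /u/
High-mid: /ø/ ~ /ɵ/ ~ /o/
Low-mid: /œ/ ~ /ɞ/ ~ /ɔ/
Low: only /ɒ/ (back); no front partner.
So /ɒ/ is the unpaired segment.

/ɒ/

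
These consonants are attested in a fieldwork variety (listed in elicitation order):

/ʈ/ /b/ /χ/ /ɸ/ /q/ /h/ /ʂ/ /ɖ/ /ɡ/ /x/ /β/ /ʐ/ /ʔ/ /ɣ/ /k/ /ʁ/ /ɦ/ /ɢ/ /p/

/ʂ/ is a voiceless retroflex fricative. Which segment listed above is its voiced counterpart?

The voiced counterpart is a voiced retroflex fricative — in this inventory, /ʐ/.

/ʐ/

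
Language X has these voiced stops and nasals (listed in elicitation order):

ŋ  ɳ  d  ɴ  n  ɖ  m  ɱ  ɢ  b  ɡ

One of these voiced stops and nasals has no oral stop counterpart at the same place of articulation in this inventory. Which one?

/ɱ/

Bilabial: /b/ ~ /m/
Alveolar: /d/ ~ /n/
Retroflex: /ɖ/ ~ /ɳ/
Velar: /ɡ/ ~ /ŋ/
Uvular: /ɢ/ ~ /ɴ/
Labiodental: only /ɱ/ (nasal); no oral stop partner.
So /ɱ/ is the unpaired segment.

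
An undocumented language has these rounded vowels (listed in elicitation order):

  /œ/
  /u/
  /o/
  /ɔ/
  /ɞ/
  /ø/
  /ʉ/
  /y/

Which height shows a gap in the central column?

high-mid

height            front     central   back    
high              y         ʉ         u       
high-mid          ø         —         o       
low-mid           œ         ɞ         ɔ       
Every height has a central member except high-mid, where /ɵ/ would be expected.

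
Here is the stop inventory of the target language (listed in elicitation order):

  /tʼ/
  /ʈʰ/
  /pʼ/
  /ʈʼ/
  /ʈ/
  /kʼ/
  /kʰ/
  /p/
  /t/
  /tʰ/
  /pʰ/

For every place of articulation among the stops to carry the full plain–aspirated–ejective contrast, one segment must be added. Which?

/k/

place of articulation  plain     aspirated  ejective
bilabial          p         pʰ        pʼ      
alveolar          t         tʰ        tʼ      
retroflex         ʈ         ʈʰ        ʈʼ      
velar             —         kʰ        kʼ      
The velar row has no plain member, so the gap is the plain velar stop /k/.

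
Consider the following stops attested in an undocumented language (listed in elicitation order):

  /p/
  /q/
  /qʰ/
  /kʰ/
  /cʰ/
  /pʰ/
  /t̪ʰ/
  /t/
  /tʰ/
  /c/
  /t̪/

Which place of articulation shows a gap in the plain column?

velar

Plain: /p/ (bilabial), /t̪/ (dental), /t/ (alveolar), /c/ (palatal), /q/ (uvular).
Aspirated: /pʰ/ (bilabial), /t̪ʰ/ (dental), /tʰ/ (alveolar), /cʰ/ (palatal), /kʰ/ (velar), /qʰ/ (uvular).
Every place of articulation has a plain member except velar, where /k/ would be expected.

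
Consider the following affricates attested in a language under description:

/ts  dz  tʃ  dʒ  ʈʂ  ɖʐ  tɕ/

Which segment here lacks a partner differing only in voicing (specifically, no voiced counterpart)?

Alveolar: /ts/ ~ /dz/
Postalveolar: /tʃ/ ~ /dʒ/
Retroflex: /ʈʂ/ ~ /ɖʐ/
Alveolo-palatal: only /tɕ/ (voiceless); no voiced partner.
So /tɕ/ is the unpaired segment.

/tɕ/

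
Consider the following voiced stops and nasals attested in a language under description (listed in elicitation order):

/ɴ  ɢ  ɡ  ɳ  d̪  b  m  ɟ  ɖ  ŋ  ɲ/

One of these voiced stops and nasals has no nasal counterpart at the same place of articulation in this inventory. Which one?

Bilabial: /b/ ~ /m/
Retroflex: /ɖ/ ~ /ɳ/
Palatal: /ɟ/ ~ /ɲ/
Velar: /ɡ/ ~ /ŋ/
Uvular: /ɢ/ ~ /ɴ/
Dental: only /d̪/ (oral stop); no nasal partner.
So /d̪/ is the unpaired segment.

/d̪/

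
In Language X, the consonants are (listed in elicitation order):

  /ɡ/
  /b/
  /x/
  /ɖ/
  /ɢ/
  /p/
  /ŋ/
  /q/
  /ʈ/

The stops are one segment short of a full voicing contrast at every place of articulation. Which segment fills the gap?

/k/

place of articulation  voiceless  voiced  
bilabial          p         b       
retroflex         ʈ         ɖ       
velar             —         ɡ       
uvular            q         ɢ       
The velar row has no voiceless member, so the gap is the voiceless velar stop /k/.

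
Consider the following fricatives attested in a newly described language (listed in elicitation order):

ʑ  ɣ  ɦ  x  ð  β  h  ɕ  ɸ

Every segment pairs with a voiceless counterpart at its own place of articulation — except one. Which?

Bilabial: /ɸ/ ~ /β/
Alveolo-palatal: /ɕ/ ~ /ʑ/
Velar: /x/ ~ /ɣ/
Glottal: /h/ ~ /ɦ/
Dental: only /ð/ (voiced); no voiceless partner.
So /ð/ is the unpaired segment.

/ð/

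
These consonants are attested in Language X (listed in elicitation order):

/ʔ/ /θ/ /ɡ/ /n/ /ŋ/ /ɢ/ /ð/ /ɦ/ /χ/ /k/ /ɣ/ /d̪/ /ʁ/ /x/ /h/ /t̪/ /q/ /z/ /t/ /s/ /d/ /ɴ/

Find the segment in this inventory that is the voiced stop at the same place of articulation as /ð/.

/d̪/

/ð/ is a voiced dental fricative.
The voiced stop at the same place is a voiced dental stop — in this inventory, /d̪/.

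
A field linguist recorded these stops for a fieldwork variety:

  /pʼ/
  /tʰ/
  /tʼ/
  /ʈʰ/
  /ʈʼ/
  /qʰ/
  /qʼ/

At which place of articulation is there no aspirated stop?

bilabial: aspirated —, ejective /pʼ/.
alveolar: aspirated /tʰ/, ejective /tʼ/.
retroflex: aspirated /ʈʰ/, ejective /ʈʼ/.
uvular: aspirated /qʰ/, ejective /qʼ/.
Every place of articulation has an aspirated member except bilabial, where /pʰ/ would be expected.

bilabial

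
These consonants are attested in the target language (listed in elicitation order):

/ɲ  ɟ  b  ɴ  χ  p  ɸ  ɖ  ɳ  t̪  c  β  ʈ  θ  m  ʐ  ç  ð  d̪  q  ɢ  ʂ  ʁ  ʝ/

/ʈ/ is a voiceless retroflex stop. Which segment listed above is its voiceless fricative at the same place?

The voiceless fricative at the same place is a voiceless retroflex fricative — in this inventory, /ʂ/.

/ʂ/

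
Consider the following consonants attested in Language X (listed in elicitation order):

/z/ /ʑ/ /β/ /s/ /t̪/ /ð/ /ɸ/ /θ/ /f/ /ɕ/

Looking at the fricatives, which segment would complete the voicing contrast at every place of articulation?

/v/

Voiceless: /ɸ/ (bilabial), /f/ (labiodental), /θ/ (dental), /s/ (alveolar), /ɕ/ (alveolo-palatal).
Voiced: /β/ (bilabial), /ð/ (dental), /z/ (alveolar), /ʑ/ (alveolo-palatal).
The labiodental row has no voiced member, so the gap is the voiced labiodental fricative /v/.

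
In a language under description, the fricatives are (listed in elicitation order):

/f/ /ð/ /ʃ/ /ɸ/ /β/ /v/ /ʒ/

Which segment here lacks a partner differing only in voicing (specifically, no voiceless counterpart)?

/ð/

Bilabial: /ɸ/ ~ /β/
Labiodental: /f/ ~ /v/
Postalveolar: /ʃ/ ~ /ʒ/
Dental: only /ð/ (voiced); no voiceless partner.
So /ð/ is the unpaired segment.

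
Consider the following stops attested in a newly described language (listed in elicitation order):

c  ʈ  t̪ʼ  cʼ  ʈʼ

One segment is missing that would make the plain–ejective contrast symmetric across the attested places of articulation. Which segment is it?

Plain: /ʈ/ (retroflex), /c/ (palatal).
Ejective: /t̪ʼ/ (dental), /ʈʼ/ (retroflex), /cʼ/ (palatal).
The dental row has no plain member, so the gap is the plain dental stop /t̪/.

/t̪/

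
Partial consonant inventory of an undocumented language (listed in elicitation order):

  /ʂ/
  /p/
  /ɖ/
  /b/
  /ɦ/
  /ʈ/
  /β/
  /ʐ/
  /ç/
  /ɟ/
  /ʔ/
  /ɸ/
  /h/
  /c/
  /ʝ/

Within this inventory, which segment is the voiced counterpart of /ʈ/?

/ɖ/

/ʈ/ is a voiceless retroflex stop.
The voiced counterpart is a voiced retroflex stop — in this inventory, /ɖ/.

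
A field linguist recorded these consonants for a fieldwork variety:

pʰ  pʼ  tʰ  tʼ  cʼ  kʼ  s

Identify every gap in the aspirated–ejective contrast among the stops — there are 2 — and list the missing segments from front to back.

bilabial: aspirated /pʰ/, ejective /pʼ/.
alveolar: aspirated /tʰ/, ejective /tʼ/.
palatal: aspirated —, ejective /cʼ/.
velar: aspirated —, ejective /kʼ/.
Gaps, from front to back: palatal lacks aspirated (/cʰ/); velar lacks aspirated (/kʰ/).

/cʰ/, /kʰ/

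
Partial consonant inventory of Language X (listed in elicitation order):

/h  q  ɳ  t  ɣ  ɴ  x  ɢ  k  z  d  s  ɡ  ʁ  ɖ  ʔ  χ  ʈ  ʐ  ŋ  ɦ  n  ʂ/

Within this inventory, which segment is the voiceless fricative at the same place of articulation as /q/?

/q/ is a voiceless uvular stop.
The voiceless fricative at the same place is a voiceless uvular fricative — in this inventory, /χ/.

/χ/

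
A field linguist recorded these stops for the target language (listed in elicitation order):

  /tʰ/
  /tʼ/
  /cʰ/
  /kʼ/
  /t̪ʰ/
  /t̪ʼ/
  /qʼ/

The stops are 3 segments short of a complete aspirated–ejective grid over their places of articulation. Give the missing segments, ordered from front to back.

/cʼ/, /kʰ/, /qʰ/

place of articulation  aspirated  ejective
dental            t̪ʰ       t̪ʼ     
alveolar          tʰ        tʼ      
palatal           cʰ        —       
velar             —         kʼ      
uvular            —         qʼ      
Gaps, from front to back: palatal lacks ejective (/cʼ/); velar lacks aspirated (/kʰ/); uvular lacks aspirated (/qʰ/).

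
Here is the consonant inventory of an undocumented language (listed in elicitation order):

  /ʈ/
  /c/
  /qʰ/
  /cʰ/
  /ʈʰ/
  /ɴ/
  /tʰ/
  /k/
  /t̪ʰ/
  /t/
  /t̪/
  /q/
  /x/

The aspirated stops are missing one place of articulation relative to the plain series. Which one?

place of articulation  plain     aspirated
dental            t̪        t̪ʰ     
alveolar          t         tʰ      
retroflex         ʈ         ʈʰ      
palatal           c         cʰ      
velar             k         —       
uvular            q         qʰ      
Every place of articulation has an aspirated member except velar, where /kʰ/ would be expected.

velar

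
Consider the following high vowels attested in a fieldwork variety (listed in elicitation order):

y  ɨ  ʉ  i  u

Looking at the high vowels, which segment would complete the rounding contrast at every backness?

backness          unrounded  rounded 
front             i         y       
central           ɨ         ʉ       
back              —         u       
The back row has no unrounded member, so the gap is the back unrounded vowel /ɯ/.

/ɯ/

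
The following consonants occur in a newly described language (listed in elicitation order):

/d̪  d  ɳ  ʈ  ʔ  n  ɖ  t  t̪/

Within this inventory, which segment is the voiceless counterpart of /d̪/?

/d̪/ is a voiced dental stop.
The voiceless counterpart is a voiceless dental stop — in this inventory, /t̪/.

/t̪/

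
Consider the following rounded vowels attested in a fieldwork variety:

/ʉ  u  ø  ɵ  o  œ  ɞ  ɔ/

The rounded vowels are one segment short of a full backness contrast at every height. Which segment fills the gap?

high: front —, central /ʉ/, back /u/.
high-mid: front /ø/, central /ɵ/, back /o/.
low-mid: front /œ/, central /ɞ/, back /ɔ/.
The high row has no front member, so the gap is the high front rounded vowel /y/.

/y/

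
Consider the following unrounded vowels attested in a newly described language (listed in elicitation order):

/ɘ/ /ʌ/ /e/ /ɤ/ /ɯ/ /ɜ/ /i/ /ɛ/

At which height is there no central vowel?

Front: /i/ (high), /e/ (high-mid), /ɛ/ (low-mid).
Central: /ɘ/ (high-mid), /ɜ/ (low-mid).
Back: /ɯ/ (high), /ɤ/ (high-mid), /ʌ/ (low-mid).
Every height has a central member except high, where /ɨ/ would be expected.

high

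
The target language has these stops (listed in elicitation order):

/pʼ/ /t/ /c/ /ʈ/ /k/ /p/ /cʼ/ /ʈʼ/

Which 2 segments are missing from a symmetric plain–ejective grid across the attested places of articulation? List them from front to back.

bilabial: plain /p/, ejective /pʼ/.
alveolar: plain /t/, ejective —.
retroflex: plain /ʈ/, ejective /ʈʼ/.
palatal: plain /c/, ejective /cʼ/.
velar: plain /k/, ejective —.
Gaps, from front to back: alveolar lacks ejective (/tʼ/); velar lacks ejective (/kʼ/).

/tʼ/, /kʼ/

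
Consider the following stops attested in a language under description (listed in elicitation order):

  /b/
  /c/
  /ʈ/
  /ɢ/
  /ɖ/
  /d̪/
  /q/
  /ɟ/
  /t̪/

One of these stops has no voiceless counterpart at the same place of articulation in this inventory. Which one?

/b/

Dental: /t̪/ ~ /d̪/
Retroflex: /ʈ/ ~ /ɖ/
Palatal: /c/ ~ /ɟ/
Uvular: /q/ ~ /ɢ/
Bilabial: only /b/ (voiced); no voiceless partner.
So /b/ is the unpaired segment.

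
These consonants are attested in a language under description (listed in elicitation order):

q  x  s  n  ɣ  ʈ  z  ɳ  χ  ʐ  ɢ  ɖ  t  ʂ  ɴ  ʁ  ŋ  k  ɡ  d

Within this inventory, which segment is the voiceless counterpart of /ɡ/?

/ɡ/ is a voiced velar stop.
The voiceless counterpart is a voiceless velar stop — in this inventory, /k/.

/k/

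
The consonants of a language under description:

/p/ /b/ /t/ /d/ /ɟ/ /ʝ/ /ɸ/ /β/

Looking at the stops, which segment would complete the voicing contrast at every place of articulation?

place of articulation  voiceless  voiced  
bilabial          p         b       
alveolar          t         d       
palatal           —         ɟ       
The palatal row has no voiceless member, so the gap is the voiceless palatal stop /c/.

/c/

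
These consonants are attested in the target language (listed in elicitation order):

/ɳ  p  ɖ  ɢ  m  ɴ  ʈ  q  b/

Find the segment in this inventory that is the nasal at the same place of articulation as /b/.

/b/ is a voiced bilabial stop.
The nasal at the same place is a bilabial nasal — in this inventory, /m/.

/m/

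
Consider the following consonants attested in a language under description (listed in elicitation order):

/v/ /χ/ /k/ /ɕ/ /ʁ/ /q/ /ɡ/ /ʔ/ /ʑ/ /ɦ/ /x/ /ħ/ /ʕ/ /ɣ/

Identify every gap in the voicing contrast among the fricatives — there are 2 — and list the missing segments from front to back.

place of articulation  voiceless  voiced  
labiodental       —         v       
alveolo-palatal   ɕ         ʑ       
velar             x         ɣ       
uvular            χ         ʁ       
pharyngeal        ħ         ʕ       
glottal           —         ɦ       
Gaps, from front to back: labiodental lacks voiceless (/f/); glottal lacks voiceless (/h/).

/f/, /h/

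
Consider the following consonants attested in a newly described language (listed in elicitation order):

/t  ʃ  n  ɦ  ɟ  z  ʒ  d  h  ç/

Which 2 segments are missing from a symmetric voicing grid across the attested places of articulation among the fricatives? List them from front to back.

/s/, /ʝ/

alveolar: voiceless —, voiced /z/.
postalveolar: voiceless /ʃ/, voiced /ʒ/.
palatal: voiceless /ç/, voiced —.
glottal: voiceless /h/, voiced /ɦ/.
Gaps, from front to back: alveolar lacks voiceless (/s/); palatal lacks voiced (/ʝ/).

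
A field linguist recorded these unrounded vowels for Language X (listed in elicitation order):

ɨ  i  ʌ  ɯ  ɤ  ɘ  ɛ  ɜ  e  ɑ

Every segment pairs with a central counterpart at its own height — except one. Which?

/ɑ/

High: /i/ ~ /ɨ/ ~ /ɯ/
High-mid: /e/ ~ /ɘ/ ~ /ɤ/
Low-mid: /ɛ/ ~ /ɜ/ ~ /ʌ/
Low: only /ɑ/ (back); no central partner.
So /ɑ/ is the unpaired segment.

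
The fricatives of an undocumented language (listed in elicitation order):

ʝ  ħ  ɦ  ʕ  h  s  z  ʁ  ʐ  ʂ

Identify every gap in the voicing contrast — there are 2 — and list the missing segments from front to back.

place of articulation  voiceless  voiced  
alveolar          s         z       
retroflex         ʂ         ʐ       
palatal           —         ʝ       
uvular            —         ʁ       
pharyngeal        ħ         ʕ       
glottal           h         ɦ       
Gaps, from front to back: palatal lacks voiceless (/ç/); uvular lacks voiceless (/χ/).

/ç/, /χ/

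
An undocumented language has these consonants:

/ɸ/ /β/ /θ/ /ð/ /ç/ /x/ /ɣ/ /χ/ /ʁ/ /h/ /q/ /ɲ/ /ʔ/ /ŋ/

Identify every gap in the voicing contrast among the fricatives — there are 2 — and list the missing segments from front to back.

Voiceless: /ɸ/ (bilabial), /θ/ (dental), /ç/ (palatal), /x/ (velar), /χ/ (uvular), /h/ (glottal).
Voiced: /β/ (bilabial), /ð/ (dental), /ɣ/ (velar), /ʁ/ (uvular).
Gaps, from front to back: palatal lacks voiced (/ʝ/); glottal lacks voiced (/ɦ/).

/ʝ/, /ɦ/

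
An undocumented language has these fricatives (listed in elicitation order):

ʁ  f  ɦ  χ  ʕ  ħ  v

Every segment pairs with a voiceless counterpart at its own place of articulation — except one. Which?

/ɦ/

Labiodental: /f/ ~ /v/
Uvular: /χ/ ~ /ʁ/
Pharyngeal: /ħ/ ~ /ʕ/
Glottal: only /ɦ/ (voiced); no voiceless partner.
So /ɦ/ is the unpaired segment.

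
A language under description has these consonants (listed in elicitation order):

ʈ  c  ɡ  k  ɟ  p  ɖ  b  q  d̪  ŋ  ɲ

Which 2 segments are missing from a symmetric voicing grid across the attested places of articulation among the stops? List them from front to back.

/t̪/, /ɢ/

bilabial: voiceless /p/, voiced /b/.
dental: voiceless —, voiced /d̪/.
retroflex: voiceless /ʈ/, voiced /ɖ/.
palatal: voiceless /c/, voiced /ɟ/.
velar: voiceless /k/, voiced /ɡ/.
uvular: voiceless /q/, voiced —.
Gaps, from front to back: dental lacks voiceless (/t̪/); uvular lacks voiced (/ɢ/).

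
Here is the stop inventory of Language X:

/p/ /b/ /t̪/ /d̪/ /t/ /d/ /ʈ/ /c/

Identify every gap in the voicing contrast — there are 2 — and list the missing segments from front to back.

place of articulation  voiceless  voiced  
bilabial          p         b       
dental            t̪        d̪      
alveolar          t         d       
retroflex         ʈ         —       
palatal           c         —       
Gaps, from front to back: retroflex lacks voiced (/ɖ/); palatal lacks voiced (/ɟ/).

/ɖ/, /ɟ/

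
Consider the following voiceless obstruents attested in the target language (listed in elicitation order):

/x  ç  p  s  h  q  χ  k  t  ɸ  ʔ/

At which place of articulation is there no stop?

bilabial: stop /p/, fricative /ɸ/.
alveolar: stop /t/, fricative /s/.
palatal: stop —, fricative /ç/.
velar: stop /k/, fricative /x/.
uvular: stop /q/, fricative /χ/.
glottal: stop /ʔ/, fricative /h/.
Every place of articulation has a stop member except palatal, where /c/ would be expected.

palatal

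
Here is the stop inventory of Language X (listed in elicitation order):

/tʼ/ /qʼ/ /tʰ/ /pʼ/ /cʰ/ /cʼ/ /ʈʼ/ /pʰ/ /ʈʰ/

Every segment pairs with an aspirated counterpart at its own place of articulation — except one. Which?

Bilabial: /pʰ/ ~ /pʼ/
Alveolar: /tʰ/ ~ /tʼ/
Retroflex: /ʈʰ/ ~ /ʈʼ/
Palatal: /cʰ/ ~ /cʼ/
Uvular: only /qʼ/ (ejective); no aspirated partner.
So /qʼ/ is the unpaired segment.

/qʼ/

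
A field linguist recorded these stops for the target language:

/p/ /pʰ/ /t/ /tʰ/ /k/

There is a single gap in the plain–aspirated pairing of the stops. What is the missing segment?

bilabial: plain /p/, aspirated /pʰ/.
alveolar: plain /t/, aspirated /tʰ/.
velar: plain /k/, aspirated —.
The velar row has no aspirated member, so the gap is the aspirated velar stop /kʰ/.

/kʰ/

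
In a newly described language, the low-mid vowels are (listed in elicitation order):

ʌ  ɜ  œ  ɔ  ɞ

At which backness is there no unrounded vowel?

Unrounded: /ɜ/ (central), /ʌ/ (back).
Rounded: /œ/ (front), /ɞ/ (central), /ɔ/ (back).
Every backness has an unrounded member except front, where /ɛ/ would be expected.

front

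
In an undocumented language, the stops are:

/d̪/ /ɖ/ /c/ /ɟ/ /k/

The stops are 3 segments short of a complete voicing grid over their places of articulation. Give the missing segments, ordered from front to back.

/t̪/, /ʈ/, /ɡ/

place of articulation  voiceless  voiced  
dental            —         d̪      
retroflex         —         ɖ       
palatal           c         ɟ       
velar             k         —       
Gaps, from front to back: dental lacks voiceless (/t̪/); retroflex lacks voiceless (/ʈ/); velar lacks voiced (/ɡ/).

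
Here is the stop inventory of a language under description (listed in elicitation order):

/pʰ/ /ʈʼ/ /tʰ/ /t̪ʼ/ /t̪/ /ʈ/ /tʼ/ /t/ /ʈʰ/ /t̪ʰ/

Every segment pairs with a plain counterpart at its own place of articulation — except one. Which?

Dental: /t̪/ ~ /t̪ʰ/ ~ /t̪ʼ/
Alveolar: /t/ ~ /tʰ/ ~ /tʼ/
Retroflex: /ʈ/ ~ /ʈʰ/ ~ /ʈʼ/
Bilabial: only /pʰ/ (aspirated); no plain partner.
So /pʰ/ is the unpaired segment.

/pʰ/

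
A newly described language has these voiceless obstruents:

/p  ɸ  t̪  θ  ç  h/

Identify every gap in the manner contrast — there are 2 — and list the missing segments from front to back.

place of articulation  stop      fricative
bilabial          p         ɸ       
dental            t̪        θ       
palatal           —         ç       
glottal           —         h       
Gaps, from front to back: palatal lacks stop (/c/); glottal lacks stop (/ʔ/).

/c/, /ʔ/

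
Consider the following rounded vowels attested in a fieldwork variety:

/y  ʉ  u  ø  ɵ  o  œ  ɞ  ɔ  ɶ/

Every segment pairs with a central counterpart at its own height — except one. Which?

High: /y/ ~ /ʉ/ ~ /u/
High-mid: /ø/ ~ /ɵ/ ~ /o/
Low-mid: /œ/ ~ /ɞ/ ~ /ɔ/
Low: only /ɶ/ (front); no central partner.
So /ɶ/ is the unpaired segment.

/ɶ/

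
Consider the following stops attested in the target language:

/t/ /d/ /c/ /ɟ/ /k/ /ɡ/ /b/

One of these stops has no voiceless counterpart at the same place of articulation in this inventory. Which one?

Alveolar: /t/ ~ /d/
Palatal: /c/ ~ /ɟ/
Velar: /k/ ~ /ɡ/
Bilabial: only /b/ (voiced); no voiceless partner.
So /b/ is the unpaired segment.

/b/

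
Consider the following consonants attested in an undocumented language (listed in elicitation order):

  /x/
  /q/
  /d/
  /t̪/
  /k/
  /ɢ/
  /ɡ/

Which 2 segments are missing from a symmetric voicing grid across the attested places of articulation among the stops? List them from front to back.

dental: voiceless /t̪/, voiced —.
alveolar: voiceless —, voiced /d/.
velar: voiceless /k/, voiced /ɡ/.
uvular: voiceless /q/, voiced /ɢ/.
Gaps, from front to back: dental lacks voiced (/d̪/); alveolar lacks voiceless (/t/).

/d̪/, /t/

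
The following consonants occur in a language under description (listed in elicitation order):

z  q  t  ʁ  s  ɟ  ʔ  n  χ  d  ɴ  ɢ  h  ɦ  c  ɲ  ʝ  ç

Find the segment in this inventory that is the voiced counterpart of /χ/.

/χ/ is a voiceless uvular fricative.
The voiced counterpart is a voiced uvular fricative — in this inventory, /ʁ/.

/ʁ/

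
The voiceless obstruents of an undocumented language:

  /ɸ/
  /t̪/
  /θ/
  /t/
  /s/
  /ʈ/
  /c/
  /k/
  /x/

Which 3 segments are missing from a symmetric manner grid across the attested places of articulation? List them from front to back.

/p/, /ʂ/, /ç/

place of articulation  stop      fricative
bilabial          —         ɸ       
dental            t̪        θ       
alveolar          t         s       
retroflex         ʈ         —       
palatal           c         —       
velar             k         x       
Gaps, from front to back: bilabial lacks stop (/p/); retroflex lacks fricative (/ʂ/); palatal lacks fricative (/ç/).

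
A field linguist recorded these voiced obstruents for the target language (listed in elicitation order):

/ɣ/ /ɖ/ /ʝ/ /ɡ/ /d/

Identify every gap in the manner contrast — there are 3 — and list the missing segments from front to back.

/z/, /ʐ/, /ɟ/

Stop: /d/ (alveolar), /ɖ/ (retroflex), /ɡ/ (velar).
Fricative: /ʝ/ (palatal), /ɣ/ (velar).
Gaps, from front to back: alveolar lacks fricative (/z/); retroflex lacks fricative (/ʐ/); palatal lacks stop (/ɟ/).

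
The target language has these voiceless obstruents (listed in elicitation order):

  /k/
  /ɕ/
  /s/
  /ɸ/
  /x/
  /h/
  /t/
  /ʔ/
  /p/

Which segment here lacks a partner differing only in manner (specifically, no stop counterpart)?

/ɕ/

Bilabial: /p/ ~ /ɸ/
Alveolar: /t/ ~ /s/
Velar: /k/ ~ /x/
Glottal: /ʔ/ ~ /h/
Alveolo-palatal: only /ɕ/ (fricative); no stop partner.
So /ɕ/ is the unpaired segment.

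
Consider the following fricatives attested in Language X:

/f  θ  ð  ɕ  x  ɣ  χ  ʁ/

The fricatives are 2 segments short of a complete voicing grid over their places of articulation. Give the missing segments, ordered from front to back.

/v/, /ʑ/

place of articulation  voiceless  voiced  
labiodental       f         —       
dental            θ         ð       
alveolo-palatal   ɕ         —       
velar             x         ɣ       
uvular            χ         ʁ       
Gaps, from front to back: labiodental lacks voiced (/v/); alveolo-palatal lacks voiced (/ʑ/).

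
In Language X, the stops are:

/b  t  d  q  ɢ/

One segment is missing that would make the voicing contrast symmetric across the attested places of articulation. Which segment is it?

place of articulation  voiceless  voiced  
bilabial          —         b       
alveolar          t         d       
uvular            q         ɢ       
The bilabial row has no voiceless member, so the gap is the voiceless bilabial stop /p/.

/p/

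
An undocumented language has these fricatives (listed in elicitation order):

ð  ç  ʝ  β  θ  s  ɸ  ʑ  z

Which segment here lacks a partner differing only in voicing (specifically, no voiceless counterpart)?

/ʑ/

Bilabial: /ɸ/ ~ /β/
Dental: /θ/ ~ /ð/
Alveolar: /s/ ~ /z/
Palatal: /ç/ ~ /ʝ/
Alveolo-palatal: only /ʑ/ (voiced); no voiceless partner.
So /ʑ/ is the unpaired segment.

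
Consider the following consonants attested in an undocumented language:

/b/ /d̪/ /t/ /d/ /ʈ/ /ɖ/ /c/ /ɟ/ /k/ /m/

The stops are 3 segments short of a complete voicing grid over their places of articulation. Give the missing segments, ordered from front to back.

/p/, /t̪/, /ɡ/

place of articulation  voiceless  voiced  
bilabial          —         b       
dental            —         d̪      
alveolar          t         d       
retroflex         ʈ         ɖ       
palatal           c         ɟ       
velar             k         —       
Gaps, from front to back: bilabial lacks voiceless (/p/); dental lacks voiceless (/t̪/); velar lacks voiced (/ɡ/).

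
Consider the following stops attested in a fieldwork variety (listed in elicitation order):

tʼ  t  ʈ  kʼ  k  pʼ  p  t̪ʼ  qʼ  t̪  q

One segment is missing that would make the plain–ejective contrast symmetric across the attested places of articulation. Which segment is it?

place of articulation  plain     ejective
bilabial          p         pʼ      
dental            t̪        t̪ʼ     
alveolar          t         tʼ      
retroflex         ʈ         —       
velar             k         kʼ      
uvular            q         qʼ      
The retroflex row has no ejective member, so the gap is the ejective retroflex stop /ʈʼ/.

/ʈʼ/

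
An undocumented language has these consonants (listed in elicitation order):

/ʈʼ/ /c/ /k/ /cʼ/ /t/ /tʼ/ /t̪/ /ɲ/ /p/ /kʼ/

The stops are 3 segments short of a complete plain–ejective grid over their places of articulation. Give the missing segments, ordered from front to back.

/pʼ/, /t̪ʼ/, /ʈ/

Plain: /p/ (bilabial), /t̪/ (dental), /t/ (alveolar), /c/ (palatal), /k/ (velar).
Ejective: /tʼ/ (alveolar), /ʈʼ/ (retroflex), /cʼ/ (palatal), /kʼ/ (velar).
Gaps, from front to back: bilabial lacks ejective (/pʼ/); dental lacks ejective (/t̪ʼ/); retroflex lacks plain (/ʈ/).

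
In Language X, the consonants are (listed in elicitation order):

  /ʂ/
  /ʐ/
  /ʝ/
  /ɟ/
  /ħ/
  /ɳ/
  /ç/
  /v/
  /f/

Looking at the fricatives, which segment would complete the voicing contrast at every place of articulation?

/ʕ/

Voiceless: /f/ (labiodental), /ʂ/ (retroflex), /ç/ (palatal), /ħ/ (pharyngeal).
Voiced: /v/ (labiodental), /ʐ/ (retroflex), /ʝ/ (palatal).
The pharyngeal row has no voiced member, so the gap is the voiced pharyngeal fricative /ʕ/.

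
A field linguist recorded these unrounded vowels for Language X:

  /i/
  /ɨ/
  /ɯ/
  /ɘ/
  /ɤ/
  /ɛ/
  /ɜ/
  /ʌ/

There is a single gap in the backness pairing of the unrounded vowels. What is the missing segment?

high: front /i/, central /ɨ/, back /ɯ/.
high-mid: front —, central /ɘ/, back /ɤ/.
low-mid: front /ɛ/, central /ɜ/, back /ʌ/.
The high-mid row has no front member, so the gap is the high-mid front unrounded vowel /e/.

/e/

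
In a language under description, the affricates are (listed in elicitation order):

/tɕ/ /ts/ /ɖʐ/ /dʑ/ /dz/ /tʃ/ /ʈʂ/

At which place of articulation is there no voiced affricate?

postalveolar

place of articulation  voiceless  voiced  
alveolar          ts        dz      
postalveolar      tʃ        —       
retroflex         ʈʂ        ɖʐ      
alveolo-palatal   tɕ        dʑ      
Every place of articulation has a voiced member except postalveolar, where /dʒ/ would be expected.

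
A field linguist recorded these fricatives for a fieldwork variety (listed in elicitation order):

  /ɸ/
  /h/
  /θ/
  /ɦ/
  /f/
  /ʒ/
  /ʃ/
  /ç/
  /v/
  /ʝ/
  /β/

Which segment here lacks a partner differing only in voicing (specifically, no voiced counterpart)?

Bilabial: /ɸ/ ~ /β/
Labiodental: /f/ ~ /v/
Postalveolar: /ʃ/ ~ /ʒ/
Palatal: /ç/ ~ /ʝ/
Glottal: /h/ ~ /ɦ/
Dental: only /θ/ (voiceless); no voiced partner.
So /θ/ is the unpaired segment.

/θ/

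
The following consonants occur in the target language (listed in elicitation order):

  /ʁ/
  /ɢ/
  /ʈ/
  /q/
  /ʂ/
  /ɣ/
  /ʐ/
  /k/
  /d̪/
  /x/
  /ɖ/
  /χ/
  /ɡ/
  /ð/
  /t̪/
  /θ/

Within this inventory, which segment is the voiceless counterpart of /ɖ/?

/ɖ/ is a voiced retroflex stop.
The voiceless counterpart is a voiceless retroflex stop — in this inventory, /ʈ/.

/ʈ/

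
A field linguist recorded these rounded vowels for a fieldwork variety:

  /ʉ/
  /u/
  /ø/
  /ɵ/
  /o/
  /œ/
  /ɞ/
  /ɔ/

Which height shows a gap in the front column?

high

height            front     central   back    
high              —         ʉ         u       
high-mid          ø         ɵ         o       
low-mid           œ         ɞ         ɔ       
Every height has a front member except high, where /y/ would be expected.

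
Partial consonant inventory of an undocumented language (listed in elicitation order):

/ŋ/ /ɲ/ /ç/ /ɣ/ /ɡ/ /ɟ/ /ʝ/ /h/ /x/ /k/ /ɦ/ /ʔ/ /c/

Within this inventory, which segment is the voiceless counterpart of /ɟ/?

/ɟ/ is a voiced palatal stop.
The voiceless counterpart is a voiceless palatal stop — in this inventory, /c/.

/c/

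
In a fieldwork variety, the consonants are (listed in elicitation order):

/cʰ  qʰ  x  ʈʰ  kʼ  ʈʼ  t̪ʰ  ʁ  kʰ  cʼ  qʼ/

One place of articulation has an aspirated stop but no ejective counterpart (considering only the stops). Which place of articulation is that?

dental

place of articulation  aspirated  ejective
dental            t̪ʰ       —       
retroflex         ʈʰ        ʈʼ      
palatal           cʰ        cʼ      
velar             kʰ        kʼ      
uvular            qʰ        qʼ      
Every place of articulation has an ejective member except dental, where /t̪ʼ/ would be expected.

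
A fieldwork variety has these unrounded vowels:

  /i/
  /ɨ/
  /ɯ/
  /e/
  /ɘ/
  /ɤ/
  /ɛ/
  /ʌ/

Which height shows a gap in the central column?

low-mid

high: front /i/, central /ɨ/, back /ɯ/.
high-mid: front /e/, central /ɘ/, back /ɤ/.
low-mid: front /ɛ/, central —, back /ʌ/.
Every height has a central member except low-mid, where /ɜ/ would be expected.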